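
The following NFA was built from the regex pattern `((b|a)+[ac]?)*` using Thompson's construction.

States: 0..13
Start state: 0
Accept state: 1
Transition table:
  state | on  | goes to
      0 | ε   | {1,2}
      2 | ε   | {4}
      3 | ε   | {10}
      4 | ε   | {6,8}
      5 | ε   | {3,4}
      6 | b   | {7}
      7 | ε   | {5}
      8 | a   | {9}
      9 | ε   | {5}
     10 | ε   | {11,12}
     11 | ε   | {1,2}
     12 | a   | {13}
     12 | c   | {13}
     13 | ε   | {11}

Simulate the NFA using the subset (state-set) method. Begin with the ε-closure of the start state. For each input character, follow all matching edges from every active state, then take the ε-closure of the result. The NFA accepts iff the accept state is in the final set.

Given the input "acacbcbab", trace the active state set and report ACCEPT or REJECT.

S₀ = ε-closure({0}) = {0,1,2,4,6,8}
'a' @ 1: {1,2,3,4,5,6,8,9,10,11,12}  ✓accept
'c' @ 2: {1,2,4,6,8,11,13}  ✓accept
'a' @ 3: {1,2,3,4,5,6,8,9,10,11,12}  ✓accept
'c' @ 4: {1,2,4,6,8,11,13}  ✓accept
'b' @ 5: {1,2,3,4,5,6,7,8,10,11,12}  ✓accept
'c' @ 6: {1,2,4,6,8,11,13}  ✓accept
'b' @ 7: {1,2,3,4,5,6,7,8,10,11,12}  ✓accept
'a' @ 8: {1,2,3,4,5,6,8,9,10,11,12,13}  ✓accept
'b' @ 9: {1,2,3,4,5,6,7,8,10,11,12}  ✓accept
after full input: {1,2,3,4,5,6,7,8,10,11,12}  (accept=1 in)

Answer: ACCEPT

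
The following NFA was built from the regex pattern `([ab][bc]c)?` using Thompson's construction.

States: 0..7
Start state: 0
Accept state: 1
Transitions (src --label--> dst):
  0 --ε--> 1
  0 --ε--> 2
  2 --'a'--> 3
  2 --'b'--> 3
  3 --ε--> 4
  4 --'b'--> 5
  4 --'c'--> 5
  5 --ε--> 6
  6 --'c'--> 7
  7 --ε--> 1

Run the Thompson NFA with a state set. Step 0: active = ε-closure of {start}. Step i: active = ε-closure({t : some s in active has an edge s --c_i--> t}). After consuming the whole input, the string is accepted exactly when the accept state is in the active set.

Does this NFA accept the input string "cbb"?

initial (ε-close {0}): {0,1,2}
'c' @ 1: {}  — dead — no transitions
rest 'bb' ignored (set empty)
after full input: {}  (accept=1 not in)

Answer: REJECT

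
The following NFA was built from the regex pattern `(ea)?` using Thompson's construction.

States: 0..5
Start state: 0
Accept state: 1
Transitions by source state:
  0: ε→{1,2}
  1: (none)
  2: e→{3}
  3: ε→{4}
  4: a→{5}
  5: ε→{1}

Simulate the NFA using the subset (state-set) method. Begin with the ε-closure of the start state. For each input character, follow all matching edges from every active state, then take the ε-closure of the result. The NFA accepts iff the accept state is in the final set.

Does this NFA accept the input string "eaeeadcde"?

start: ε-closure({0}) = {0,1,2}
'e' @ 1: {3,4}
'a' @ 2: {1,5}  (accept∈set)
'e' @ 3: {}  — no active states
rest 'eadcde' ignored (set empty)
end set {} — state 1 not in

Answer: REJECT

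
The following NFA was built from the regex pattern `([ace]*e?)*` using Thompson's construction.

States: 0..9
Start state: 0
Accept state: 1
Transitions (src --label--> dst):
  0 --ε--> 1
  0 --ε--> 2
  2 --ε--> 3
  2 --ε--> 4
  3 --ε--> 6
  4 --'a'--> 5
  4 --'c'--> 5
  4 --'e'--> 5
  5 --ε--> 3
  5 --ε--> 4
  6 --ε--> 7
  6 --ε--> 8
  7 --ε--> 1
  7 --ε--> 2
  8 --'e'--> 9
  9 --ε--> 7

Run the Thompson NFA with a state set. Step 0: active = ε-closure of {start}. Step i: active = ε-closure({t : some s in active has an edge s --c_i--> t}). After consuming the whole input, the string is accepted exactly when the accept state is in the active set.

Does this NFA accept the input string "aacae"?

Answer: ACCEPT

Trace:
S₀ = ε-closure({0}) = {0,1,2,3,4,6,7,8}
'a' @ 1: {1,2,3,4,5,6,7,8}  (accept∈set)
'a' @ 2: {1,2,3,4,5,6,7,8}  (accept∈set)
'c' @ 3: {1,2,3,4,5,6,7,8}  (accept∈set)
'a' @ 4: {1,2,3,4,5,6,7,8}  (accept∈set)
'e' @ 5: {1,2,3,4,5,6,7,8,9}  (accept∈set)
after full input: {1,2,3,4,5,6,7,8,9}  (accept=1 in)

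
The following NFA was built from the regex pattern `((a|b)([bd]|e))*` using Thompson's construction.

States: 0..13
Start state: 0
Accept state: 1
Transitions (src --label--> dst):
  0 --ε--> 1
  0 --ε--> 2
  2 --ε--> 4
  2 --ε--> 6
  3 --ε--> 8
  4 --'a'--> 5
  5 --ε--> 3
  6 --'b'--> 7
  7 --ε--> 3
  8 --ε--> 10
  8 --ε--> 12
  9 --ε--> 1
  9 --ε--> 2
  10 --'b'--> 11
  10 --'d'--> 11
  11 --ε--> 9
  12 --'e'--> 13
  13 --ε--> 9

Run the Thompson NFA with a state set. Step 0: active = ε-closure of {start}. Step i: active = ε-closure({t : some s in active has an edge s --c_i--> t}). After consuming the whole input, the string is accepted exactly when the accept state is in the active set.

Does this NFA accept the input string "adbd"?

start: ε-closure({0}) = {0,1,2,4,6}
'a' @ 1: {3,5,8,10,12}
'd' @ 2: {1,2,4,6,9,11}  [accepting]
'b' @ 3: {3,7,8,10,12}
'd' @ 4: {1,2,4,6,9,11}  [accepting]
after full input: {1,2,4,6,9,11}  (accept=1 in)

Answer: ACCEPT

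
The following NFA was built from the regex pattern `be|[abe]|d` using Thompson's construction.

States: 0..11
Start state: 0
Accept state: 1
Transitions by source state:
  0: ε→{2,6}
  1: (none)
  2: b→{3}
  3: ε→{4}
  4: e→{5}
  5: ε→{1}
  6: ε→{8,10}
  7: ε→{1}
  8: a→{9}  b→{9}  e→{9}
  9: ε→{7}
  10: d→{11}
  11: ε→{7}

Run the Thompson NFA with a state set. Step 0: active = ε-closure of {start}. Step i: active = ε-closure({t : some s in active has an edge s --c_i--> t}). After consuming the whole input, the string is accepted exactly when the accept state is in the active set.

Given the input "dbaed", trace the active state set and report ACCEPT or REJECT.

Answer: REJECT

Steps:
initial (ε-close {0}): {0,2,6,8,10}
'd' @ 1: {1,7,11}  (accept∈set)
'b' @ 2: {}  — no active states
rest 'aed' ignored (set empty)
after full input: {}  (accept=1 not in)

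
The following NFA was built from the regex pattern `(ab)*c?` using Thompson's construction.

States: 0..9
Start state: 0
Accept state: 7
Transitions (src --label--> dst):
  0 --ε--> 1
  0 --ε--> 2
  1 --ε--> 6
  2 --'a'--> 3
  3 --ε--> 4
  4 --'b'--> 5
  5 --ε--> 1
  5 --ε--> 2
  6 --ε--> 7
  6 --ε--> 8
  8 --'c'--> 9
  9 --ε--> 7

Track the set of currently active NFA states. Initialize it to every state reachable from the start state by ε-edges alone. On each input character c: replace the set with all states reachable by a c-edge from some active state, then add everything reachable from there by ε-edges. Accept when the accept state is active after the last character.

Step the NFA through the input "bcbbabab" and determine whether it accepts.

S₀ = ε-closure({0}) = {0,1,2,6,7,8}
'b' @ 1: {}  — no active states
rest 'cbbabab' ignored (set empty)
final: {}; accept 7 not in set

Answer: REJECT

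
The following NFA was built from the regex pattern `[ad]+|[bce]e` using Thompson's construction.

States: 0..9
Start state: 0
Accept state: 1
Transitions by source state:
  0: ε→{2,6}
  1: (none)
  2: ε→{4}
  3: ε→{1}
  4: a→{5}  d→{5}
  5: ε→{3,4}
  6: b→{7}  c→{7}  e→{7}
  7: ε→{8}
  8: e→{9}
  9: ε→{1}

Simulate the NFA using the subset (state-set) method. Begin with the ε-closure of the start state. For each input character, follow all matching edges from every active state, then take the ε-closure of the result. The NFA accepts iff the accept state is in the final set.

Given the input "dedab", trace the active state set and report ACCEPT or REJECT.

start: ε-closure({0}) = {0,2,4,6}
'd' @ 1: {1,3,4,5}  ✓accept
'e' @ 2: {}  — state set empty
rest 'dab' ignored (set empty)
end set {} — state 1 not in

Answer: REJECT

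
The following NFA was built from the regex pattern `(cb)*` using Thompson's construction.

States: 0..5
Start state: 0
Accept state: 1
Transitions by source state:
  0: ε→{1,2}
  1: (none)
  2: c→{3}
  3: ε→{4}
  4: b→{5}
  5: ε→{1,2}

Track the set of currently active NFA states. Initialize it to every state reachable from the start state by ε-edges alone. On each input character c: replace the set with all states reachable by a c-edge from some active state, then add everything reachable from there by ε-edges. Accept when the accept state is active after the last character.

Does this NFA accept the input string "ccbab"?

Answer: REJECT

Derivation:
start: ε-closure({0}) = {0,1,2}
'c' @ 1: {3,4}
'c' @ 2: {}  — state set empty
rest 'bab' ignored (set empty)
end set {} — state 1 not in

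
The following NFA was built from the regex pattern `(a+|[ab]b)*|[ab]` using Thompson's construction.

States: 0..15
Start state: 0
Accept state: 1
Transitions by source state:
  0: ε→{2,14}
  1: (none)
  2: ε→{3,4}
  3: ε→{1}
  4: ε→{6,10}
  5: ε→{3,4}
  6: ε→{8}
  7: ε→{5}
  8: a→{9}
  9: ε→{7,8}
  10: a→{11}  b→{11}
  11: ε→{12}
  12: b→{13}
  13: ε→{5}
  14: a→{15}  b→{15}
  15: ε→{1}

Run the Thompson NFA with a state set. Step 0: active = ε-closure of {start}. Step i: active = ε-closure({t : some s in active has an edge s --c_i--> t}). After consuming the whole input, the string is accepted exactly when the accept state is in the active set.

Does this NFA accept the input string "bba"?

start: ε-closure({0}) = {0,1,2,3,4,6,8,10,14}
'b' @ 1: {1,11,12,15}  [accepting]
'b' @ 2: {1,3,4,5,6,8,10,13}  [accepting]
'a' @ 3: {1,3,4,5,6,7,8,9,10,11,12}  [accepting]
final: {1,3,4,5,6,7,8,9,10,11,12}; accept 1 in set

Answer: ACCEPT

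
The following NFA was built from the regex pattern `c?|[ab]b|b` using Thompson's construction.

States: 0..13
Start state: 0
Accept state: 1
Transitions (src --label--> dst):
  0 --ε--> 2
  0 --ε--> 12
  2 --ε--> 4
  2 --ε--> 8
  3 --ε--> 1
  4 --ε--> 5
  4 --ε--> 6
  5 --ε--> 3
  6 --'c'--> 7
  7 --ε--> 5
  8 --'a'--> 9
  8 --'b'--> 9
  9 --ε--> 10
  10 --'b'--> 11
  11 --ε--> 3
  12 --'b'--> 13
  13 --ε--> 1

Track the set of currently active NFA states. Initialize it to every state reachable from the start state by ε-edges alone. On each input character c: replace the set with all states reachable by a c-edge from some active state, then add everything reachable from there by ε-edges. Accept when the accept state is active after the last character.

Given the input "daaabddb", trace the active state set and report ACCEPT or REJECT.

Answer: REJECT

Steps:
initial (ε-close {0}): {0,1,2,3,4,5,6,8,12}
'd' @ 1: {}  — dead — no transitions
rest 'aaabddb' ignored (set empty)
end set {} — state 1 not in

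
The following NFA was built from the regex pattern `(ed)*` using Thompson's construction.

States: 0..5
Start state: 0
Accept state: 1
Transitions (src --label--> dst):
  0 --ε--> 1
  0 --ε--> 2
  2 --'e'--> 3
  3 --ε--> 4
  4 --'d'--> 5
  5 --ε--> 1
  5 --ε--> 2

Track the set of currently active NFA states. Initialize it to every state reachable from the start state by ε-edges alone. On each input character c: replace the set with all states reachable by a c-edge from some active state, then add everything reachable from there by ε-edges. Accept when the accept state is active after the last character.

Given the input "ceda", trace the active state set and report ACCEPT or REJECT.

initial (ε-close {0}): {0,1,2}
'c' @ 1: {}  — state set empty
rest 'eda' ignored (set empty)
final: {}; accept 1 not in set

Answer: REJECT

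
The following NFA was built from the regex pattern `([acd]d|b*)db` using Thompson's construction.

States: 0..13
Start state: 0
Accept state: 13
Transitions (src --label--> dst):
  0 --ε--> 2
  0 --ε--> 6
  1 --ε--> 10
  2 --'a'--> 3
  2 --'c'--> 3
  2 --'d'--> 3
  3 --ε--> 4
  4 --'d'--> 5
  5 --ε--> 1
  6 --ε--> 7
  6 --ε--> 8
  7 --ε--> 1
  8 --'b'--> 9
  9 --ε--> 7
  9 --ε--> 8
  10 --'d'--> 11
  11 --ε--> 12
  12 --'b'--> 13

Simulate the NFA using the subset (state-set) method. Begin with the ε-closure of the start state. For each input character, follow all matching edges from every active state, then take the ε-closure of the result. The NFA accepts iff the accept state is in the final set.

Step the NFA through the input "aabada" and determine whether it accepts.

Answer: REJECT

Trace:
S₀ = ε-closure({0}) = {0,1,2,6,7,8,10}
'a' @ 1: {3,4}
'a' @ 2: {}  — dead — no transitions
rest 'bada' ignored (set empty)
after full input: {}  (accept=13 not in)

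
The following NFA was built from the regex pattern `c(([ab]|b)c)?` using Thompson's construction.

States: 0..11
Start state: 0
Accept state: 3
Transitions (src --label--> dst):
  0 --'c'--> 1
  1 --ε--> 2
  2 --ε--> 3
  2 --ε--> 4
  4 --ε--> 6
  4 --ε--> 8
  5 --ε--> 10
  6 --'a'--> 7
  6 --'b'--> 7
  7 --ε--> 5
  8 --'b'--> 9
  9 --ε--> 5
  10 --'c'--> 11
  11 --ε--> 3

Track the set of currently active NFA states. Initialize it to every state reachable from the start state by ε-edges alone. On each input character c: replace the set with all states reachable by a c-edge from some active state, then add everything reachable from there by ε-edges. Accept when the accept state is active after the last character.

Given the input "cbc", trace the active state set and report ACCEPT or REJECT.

S₀ = ε-closure({0}) = {0}
'c' @ 1: {1,2,3,4,6,8}  (accept∈set)
'b' @ 2: {5,7,9,10}
'c' @ 3: {3,11}  (accept∈set)
end set {3,11} — state 3 in

Answer: ACCEPT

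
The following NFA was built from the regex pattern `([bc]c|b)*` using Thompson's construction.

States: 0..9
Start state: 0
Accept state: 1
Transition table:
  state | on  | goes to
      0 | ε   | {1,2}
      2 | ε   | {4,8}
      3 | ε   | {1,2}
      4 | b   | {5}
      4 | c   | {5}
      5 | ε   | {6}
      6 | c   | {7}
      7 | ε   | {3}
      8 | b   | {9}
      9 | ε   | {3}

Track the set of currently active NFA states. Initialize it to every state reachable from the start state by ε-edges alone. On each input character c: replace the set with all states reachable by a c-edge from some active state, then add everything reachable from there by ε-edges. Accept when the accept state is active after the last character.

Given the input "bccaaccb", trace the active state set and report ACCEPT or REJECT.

Answer: REJECT

Derivation:
S₀ = ε-closure({0}) = {0,1,2,4,8}
'b' @ 1: {1,2,3,4,5,6,8,9}  ✓accept
'c' @ 2: {1,2,3,4,5,6,7,8}  ✓accept
'c' @ 3: {1,2,3,4,5,6,7,8}  ✓accept
'a' @ 4: {}  — state set empty
rest 'accb' ignored (set empty)
end set {} — state 1 not in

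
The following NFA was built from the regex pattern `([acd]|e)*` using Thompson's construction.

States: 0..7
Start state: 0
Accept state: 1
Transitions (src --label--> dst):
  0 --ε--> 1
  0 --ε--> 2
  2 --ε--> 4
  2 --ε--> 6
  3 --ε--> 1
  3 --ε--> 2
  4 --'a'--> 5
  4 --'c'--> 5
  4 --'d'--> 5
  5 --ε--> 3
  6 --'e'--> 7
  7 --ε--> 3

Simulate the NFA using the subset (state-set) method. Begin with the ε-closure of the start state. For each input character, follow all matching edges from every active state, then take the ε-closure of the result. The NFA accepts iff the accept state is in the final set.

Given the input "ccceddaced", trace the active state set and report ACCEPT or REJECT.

start: ε-closure({0}) = {0,1,2,4,6}
'c' @ 1: {1,2,3,4,5,6}  ✓accept
'c' @ 2: {1,2,3,4,5,6}  ✓accept
'c' @ 3: {1,2,3,4,5,6}  ✓accept
'e' @ 4: {1,2,3,4,6,7}  ✓accept
'd' @ 5: {1,2,3,4,5,6}  ✓accept
'd' @ 6: {1,2,3,4,5,6}  ✓accept
'a' @ 7: {1,2,3,4,5,6}  ✓accept
'c' @ 8: {1,2,3,4,5,6}  ✓accept
'e' @ 9: {1,2,3,4,6,7}  ✓accept
'd' @ 10: {1,2,3,4,5,6}  ✓accept
end set {1,2,3,4,5,6} — state 1 in

Answer: ACCEPT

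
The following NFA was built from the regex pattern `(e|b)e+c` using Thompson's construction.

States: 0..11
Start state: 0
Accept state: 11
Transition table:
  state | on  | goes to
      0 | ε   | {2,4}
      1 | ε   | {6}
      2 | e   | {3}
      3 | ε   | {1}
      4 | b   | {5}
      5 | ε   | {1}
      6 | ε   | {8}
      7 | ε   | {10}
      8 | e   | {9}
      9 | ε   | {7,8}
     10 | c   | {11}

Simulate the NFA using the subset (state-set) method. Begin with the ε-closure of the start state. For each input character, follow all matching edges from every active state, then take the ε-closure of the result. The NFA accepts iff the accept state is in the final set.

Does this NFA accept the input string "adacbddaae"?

S₀ = ε-closure({0}) = {0,2,4}
'a' @ 1: {}  — no active states
rest 'dacbddaae' ignored (set empty)
end set {} — state 11 not in

Answer: REJECT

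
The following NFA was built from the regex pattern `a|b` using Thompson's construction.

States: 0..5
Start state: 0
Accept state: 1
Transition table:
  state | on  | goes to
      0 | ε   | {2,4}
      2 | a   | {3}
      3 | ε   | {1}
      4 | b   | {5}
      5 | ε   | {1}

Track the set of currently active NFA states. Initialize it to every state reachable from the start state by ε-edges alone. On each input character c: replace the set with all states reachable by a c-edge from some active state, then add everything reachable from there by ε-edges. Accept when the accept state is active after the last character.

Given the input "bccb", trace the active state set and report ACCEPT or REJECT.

start: ε-closure({0}) = {0,2,4}
'b' @ 1: {1,5}  [accepting]
'c' @ 2: {}  — no active states
rest 'cb' ignored (set empty)
after full input: {}  (accept=1 not in)

Answer: REJECT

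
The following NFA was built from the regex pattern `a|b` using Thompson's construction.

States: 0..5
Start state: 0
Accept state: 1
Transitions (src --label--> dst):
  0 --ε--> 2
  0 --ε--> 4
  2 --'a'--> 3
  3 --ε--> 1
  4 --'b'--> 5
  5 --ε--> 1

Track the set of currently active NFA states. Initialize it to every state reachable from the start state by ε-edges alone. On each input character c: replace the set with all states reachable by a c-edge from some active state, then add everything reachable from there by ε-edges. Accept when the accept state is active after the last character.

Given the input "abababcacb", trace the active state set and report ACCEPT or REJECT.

Answer: REJECT

Trace:
initial (ε-close {0}): {0,2,4}
'a' @ 1: {1,3}  [accepting]
'b' @ 2: {}  — no active states
rest 'ababcacb' ignored (set empty)
end set {} — state 1 not in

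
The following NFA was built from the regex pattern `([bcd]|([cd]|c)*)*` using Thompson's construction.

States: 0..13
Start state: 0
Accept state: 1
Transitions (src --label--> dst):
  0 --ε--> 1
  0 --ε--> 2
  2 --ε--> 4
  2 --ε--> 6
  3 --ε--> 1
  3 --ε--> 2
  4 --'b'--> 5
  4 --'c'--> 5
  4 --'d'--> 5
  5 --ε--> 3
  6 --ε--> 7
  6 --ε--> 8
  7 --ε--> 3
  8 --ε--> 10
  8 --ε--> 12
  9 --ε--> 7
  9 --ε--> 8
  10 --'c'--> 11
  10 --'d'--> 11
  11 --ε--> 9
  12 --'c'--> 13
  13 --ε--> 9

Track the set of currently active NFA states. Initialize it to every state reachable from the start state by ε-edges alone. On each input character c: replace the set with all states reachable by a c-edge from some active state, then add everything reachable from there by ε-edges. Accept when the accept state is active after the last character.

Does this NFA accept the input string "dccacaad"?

Answer: REJECT

Steps:
start: ε-closure({0}) = {0,1,2,3,4,6,7,8,10,12}
'd' @ 1: {1,2,3,4,5,6,7,8,9,10,11,12}  ✓accept
'c' @ 2: {1,2,3,4,5,6,7,8,9,10,11,12,13}  ✓accept
'c' @ 3: {1,2,3,4,5,6,7,8,9,10,11,12,13}  ✓accept
'a' @ 4: {}  — no active states
rest 'caad' ignored (set empty)
after full input: {}  (accept=1 not in)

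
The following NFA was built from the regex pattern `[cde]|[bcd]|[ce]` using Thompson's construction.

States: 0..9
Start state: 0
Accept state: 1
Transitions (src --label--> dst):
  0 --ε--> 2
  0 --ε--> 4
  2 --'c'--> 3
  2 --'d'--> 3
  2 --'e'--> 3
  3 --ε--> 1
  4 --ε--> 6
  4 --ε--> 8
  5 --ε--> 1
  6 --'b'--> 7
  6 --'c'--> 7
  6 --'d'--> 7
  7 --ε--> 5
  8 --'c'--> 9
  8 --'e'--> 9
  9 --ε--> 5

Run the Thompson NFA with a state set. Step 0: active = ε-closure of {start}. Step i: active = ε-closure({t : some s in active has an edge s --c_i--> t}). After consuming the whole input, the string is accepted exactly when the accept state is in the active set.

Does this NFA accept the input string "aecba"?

start: ε-closure({0}) = {0,2,4,6,8}
'a' @ 1: {}  — dead — no transitions
rest 'ecba' ignored (set empty)
after full input: {}  (accept=1 not in)

Answer: REJECT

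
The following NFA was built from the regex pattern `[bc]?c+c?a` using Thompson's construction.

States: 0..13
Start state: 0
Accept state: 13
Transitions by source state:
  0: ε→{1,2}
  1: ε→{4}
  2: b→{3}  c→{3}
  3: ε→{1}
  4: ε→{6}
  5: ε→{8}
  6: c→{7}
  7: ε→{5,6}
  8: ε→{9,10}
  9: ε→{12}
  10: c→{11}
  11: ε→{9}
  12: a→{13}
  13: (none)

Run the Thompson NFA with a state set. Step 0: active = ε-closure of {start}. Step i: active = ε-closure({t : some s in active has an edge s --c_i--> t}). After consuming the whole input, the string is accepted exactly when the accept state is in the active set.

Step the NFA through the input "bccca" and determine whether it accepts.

Answer: ACCEPT

Trace:
start: ε-closure({0}) = {0,1,2,4,6}
'b' @ 1: {1,3,4,6}
'c' @ 2: {5,6,7,8,9,10,12}
'c' @ 3: {5,6,7,8,9,10,11,12}
'c' @ 4: {5,6,7,8,9,10,11,12}
'a' @ 5: {13}  [accepting]
after full input: {13}  (accept=13 in)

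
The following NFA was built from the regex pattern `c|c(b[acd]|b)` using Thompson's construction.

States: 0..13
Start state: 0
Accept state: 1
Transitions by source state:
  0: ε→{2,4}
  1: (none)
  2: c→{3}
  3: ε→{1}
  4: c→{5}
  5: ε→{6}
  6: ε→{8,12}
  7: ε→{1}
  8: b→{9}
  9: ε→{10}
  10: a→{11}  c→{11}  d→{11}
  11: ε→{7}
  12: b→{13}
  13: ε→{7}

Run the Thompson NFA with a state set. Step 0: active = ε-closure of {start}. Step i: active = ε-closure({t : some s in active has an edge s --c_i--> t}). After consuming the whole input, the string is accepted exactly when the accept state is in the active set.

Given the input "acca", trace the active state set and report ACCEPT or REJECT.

initial (ε-close {0}): {0,2,4}
'a' @ 1: {}  — state set empty
rest 'cca' ignored (set empty)
after full input: {}  (accept=1 not in)

Answer: REJECT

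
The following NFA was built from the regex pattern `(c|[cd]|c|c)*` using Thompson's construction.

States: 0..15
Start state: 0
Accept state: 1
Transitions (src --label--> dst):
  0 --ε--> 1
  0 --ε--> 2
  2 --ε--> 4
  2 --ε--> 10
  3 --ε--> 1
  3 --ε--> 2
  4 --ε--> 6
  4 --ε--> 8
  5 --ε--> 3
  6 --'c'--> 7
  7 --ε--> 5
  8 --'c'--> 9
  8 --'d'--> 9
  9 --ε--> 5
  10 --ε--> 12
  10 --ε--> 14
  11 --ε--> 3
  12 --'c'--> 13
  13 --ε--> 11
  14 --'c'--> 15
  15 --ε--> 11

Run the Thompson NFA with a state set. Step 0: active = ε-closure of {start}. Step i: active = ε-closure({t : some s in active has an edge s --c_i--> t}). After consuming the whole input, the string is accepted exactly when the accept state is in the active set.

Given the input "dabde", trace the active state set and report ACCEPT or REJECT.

S₀ = ε-closure({0}) = {0,1,2,4,6,8,10,12,14}
'd' @ 1: {1,2,3,4,5,6,8,9,10,12,14}  (accept∈set)
'a' @ 2: {}  — dead — no transitions
rest 'bde' ignored (set empty)
final: {}; accept 1 not in set

Answer: REJECT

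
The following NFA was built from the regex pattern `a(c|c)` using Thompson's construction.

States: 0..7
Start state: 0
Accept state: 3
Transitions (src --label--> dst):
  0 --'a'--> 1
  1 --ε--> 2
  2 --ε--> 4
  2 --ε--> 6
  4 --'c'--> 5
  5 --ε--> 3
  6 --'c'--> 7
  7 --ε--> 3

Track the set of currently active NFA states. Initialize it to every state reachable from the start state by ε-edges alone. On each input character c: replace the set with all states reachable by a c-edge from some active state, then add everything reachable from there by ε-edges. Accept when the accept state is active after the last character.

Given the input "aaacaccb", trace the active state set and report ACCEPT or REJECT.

S₀ = ε-closure({0}) = {0}
'a' @ 1: {1,2,4,6}
'a' @ 2: {}  — dead — no transitions
rest 'acaccb' ignored (set empty)
final: {}; accept 3 not in set

Answer: REJECT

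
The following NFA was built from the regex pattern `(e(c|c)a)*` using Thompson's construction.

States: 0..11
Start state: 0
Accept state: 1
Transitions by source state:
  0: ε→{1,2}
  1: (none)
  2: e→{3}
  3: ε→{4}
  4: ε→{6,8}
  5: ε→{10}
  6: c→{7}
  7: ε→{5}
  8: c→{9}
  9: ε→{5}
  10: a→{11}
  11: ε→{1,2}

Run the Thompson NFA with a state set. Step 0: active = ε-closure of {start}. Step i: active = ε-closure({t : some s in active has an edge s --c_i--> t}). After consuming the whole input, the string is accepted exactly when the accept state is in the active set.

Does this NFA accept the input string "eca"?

Answer: ACCEPT

Steps:
initial (ε-close {0}): {0,1,2}
'e' @ 1: {3,4,6,8}
'c' @ 2: {5,7,9,10}
'a' @ 3: {1,2,11}  [accepting]
after full input: {1,2,11}  (accept=1 in)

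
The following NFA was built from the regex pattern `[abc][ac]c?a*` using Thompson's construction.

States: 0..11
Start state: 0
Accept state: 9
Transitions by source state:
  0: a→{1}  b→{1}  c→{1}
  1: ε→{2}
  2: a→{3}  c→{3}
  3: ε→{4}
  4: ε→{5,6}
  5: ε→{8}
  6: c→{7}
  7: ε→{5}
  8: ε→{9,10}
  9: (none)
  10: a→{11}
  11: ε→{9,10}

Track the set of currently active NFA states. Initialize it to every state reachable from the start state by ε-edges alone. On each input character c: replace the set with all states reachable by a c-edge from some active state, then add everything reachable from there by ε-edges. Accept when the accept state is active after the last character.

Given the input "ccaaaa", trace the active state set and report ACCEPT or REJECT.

Answer: ACCEPT

Derivation:
start: ε-closure({0}) = {0}
'c' @ 1: {1,2}
'c' @ 2: {3,4,5,6,8,9,10}  (accept∈set)
'a' @ 3: {9,10,11}  (accept∈set)
'a' @ 4: {9,10,11}  (accept∈set)
'a' @ 5: {9,10,11}  (accept∈set)
'a' @ 6: {9,10,11}  (accept∈set)
final: {9,10,11}; accept 9 in set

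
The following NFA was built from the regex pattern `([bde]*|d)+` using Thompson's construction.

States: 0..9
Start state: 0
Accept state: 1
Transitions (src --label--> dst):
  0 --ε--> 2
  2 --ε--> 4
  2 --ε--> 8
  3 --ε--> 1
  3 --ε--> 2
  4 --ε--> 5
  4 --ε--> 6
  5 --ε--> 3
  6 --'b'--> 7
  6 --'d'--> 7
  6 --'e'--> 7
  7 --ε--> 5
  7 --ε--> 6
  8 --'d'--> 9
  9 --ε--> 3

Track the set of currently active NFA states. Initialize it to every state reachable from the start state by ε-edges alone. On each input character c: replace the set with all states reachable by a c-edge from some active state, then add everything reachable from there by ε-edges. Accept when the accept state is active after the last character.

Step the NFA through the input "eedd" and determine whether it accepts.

Answer: ACCEPT

Derivation:
start: ε-closure({0}) = {0,1,2,3,4,5,6,8}
'e' @ 1: {1,2,3,4,5,6,7,8}  ✓accept
'e' @ 2: {1,2,3,4,5,6,7,8}  ✓accept
'd' @ 3: {1,2,3,4,5,6,7,8,9}  ✓accept
'd' @ 4: {1,2,3,4,5,6,7,8,9}  ✓accept
end set {1,2,3,4,5,6,7,8,9} — state 1 in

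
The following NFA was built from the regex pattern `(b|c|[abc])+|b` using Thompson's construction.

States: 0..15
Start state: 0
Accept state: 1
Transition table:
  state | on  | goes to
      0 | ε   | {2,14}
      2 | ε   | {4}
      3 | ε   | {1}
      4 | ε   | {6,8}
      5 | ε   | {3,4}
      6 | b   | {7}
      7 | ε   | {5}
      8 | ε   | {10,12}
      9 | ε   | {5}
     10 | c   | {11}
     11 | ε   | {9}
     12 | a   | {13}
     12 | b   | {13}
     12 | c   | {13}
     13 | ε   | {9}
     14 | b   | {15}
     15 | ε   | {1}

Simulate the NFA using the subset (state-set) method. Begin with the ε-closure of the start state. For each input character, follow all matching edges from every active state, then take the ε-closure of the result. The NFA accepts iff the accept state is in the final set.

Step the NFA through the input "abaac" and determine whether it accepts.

Answer: ACCEPT

Derivation:
initial (ε-close {0}): {0,2,4,6,8,10,12,14}
'a' @ 1: {1,3,4,5,6,8,9,10,12,13}  (accept∈set)
'b' @ 2: {1,3,4,5,6,7,8,9,10,12,13}  (accept∈set)
'a' @ 3: {1,3,4,5,6,8,9,10,12,13}  (accept∈set)
'a' @ 4: {1,3,4,5,6,8,9,10,12,13}  (accept∈set)
'c' @ 5: {1,3,4,5,6,8,9,10,11,12,13}  (accept∈set)
end set {1,3,4,5,6,8,9,10,11,12,13} — state 1 in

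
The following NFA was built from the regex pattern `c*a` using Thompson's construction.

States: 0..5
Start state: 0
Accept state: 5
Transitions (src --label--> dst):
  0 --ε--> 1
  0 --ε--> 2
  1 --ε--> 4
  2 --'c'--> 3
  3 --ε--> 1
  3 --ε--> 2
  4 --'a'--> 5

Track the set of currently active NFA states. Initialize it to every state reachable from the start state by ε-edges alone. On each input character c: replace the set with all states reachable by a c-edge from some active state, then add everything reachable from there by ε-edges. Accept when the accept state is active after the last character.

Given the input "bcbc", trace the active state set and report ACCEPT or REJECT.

Answer: REJECT

Trace:
start: ε-closure({0}) = {0,1,2,4}
'b' @ 1: {}  — state set empty
rest 'cbc' ignored (set empty)
after full input: {}  (accept=5 not in)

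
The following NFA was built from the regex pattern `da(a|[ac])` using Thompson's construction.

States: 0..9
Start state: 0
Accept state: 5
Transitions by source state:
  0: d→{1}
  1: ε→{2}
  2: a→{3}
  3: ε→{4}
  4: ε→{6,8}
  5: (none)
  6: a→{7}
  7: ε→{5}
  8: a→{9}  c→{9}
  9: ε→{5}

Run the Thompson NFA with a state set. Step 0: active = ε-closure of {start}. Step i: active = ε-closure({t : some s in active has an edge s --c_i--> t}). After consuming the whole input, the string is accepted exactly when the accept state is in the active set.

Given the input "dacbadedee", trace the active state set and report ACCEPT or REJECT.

start: ε-closure({0}) = {0}
'd' @ 1: {1,2}
'a' @ 2: {3,4,6,8}
'c' @ 3: {5,9}  [accepting]
'b' @ 4: {}  — state set empty
rest 'adedee' ignored (set empty)
after full input: {}  (accept=5 not in)

Answer: REJECT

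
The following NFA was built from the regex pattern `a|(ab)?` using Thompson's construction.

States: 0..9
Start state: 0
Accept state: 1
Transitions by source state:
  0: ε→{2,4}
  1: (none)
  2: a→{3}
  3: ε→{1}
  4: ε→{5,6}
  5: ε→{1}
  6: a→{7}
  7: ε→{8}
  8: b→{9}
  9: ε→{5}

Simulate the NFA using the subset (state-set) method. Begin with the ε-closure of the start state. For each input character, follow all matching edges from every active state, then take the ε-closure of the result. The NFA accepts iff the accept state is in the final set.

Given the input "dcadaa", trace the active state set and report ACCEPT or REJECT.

S₀ = ε-closure({0}) = {0,1,2,4,5,6}
'd' @ 1: {}  — state set empty
rest 'cadaa' ignored (set empty)
end set {} — state 1 not in

Answer: REJECT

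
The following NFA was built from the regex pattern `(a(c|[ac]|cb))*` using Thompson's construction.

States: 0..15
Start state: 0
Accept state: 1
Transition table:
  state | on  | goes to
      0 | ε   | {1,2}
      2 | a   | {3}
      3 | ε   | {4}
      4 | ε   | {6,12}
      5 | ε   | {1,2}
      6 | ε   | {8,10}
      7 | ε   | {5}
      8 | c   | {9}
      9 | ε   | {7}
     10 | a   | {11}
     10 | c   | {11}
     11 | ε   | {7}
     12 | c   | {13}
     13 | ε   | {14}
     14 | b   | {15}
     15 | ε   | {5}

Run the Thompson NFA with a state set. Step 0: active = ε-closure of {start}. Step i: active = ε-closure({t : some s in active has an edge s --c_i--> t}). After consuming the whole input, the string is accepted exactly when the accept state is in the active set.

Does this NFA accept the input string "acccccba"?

S₀ = ε-closure({0}) = {0,1,2}
'a' @ 1: {3,4,6,8,10,12}
'c' @ 2: {1,2,5,7,9,11,13,14}  [accepting]
'c' @ 3: {}  — state set empty
rest 'cccba' ignored (set empty)
end set {} — state 1 not in

Answer: REJECT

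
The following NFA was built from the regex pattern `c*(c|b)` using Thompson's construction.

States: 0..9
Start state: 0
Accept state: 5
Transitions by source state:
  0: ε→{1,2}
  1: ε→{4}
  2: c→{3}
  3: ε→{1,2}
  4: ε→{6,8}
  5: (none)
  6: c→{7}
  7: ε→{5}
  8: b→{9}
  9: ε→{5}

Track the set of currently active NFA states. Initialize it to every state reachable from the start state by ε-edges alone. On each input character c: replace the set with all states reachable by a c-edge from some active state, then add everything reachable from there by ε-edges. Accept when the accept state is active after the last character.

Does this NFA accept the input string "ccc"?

S₀ = ε-closure({0}) = {0,1,2,4,6,8}
'c' @ 1: {1,2,3,4,5,6,7,8}  (accept∈set)
'c' @ 2: {1,2,3,4,5,6,7,8}  (accept∈set)
'c' @ 3: {1,2,3,4,5,6,7,8}  (accept∈set)
final: {1,2,3,4,5,6,7,8}; accept 5 in set

Answer: ACCEPT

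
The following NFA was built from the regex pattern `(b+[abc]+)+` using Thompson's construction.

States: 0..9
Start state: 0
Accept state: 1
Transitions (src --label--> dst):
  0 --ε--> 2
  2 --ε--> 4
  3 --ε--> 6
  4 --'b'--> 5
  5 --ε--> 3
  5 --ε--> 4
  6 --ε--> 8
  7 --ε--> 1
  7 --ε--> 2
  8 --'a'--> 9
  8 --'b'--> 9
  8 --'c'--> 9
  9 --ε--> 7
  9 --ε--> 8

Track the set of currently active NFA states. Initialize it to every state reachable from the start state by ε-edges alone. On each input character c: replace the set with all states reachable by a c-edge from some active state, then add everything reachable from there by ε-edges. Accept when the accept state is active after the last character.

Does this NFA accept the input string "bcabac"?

Answer: ACCEPT

Trace:
S₀ = ε-closure({0}) = {0,2,4}
'b' @ 1: {3,4,5,6,8}
'c' @ 2: {1,2,4,7,8,9}  (accept∈set)
'a' @ 3: {1,2,4,7,8,9}  (accept∈set)
'b' @ 4: {1,2,3,4,5,6,7,8,9}  (accept∈set)
'a' @ 5: {1,2,4,7,8,9}  (accept∈set)
'c' @ 6: {1,2,4,7,8,9}  (accept∈set)
final: {1,2,4,7,8,9}; accept 1 in set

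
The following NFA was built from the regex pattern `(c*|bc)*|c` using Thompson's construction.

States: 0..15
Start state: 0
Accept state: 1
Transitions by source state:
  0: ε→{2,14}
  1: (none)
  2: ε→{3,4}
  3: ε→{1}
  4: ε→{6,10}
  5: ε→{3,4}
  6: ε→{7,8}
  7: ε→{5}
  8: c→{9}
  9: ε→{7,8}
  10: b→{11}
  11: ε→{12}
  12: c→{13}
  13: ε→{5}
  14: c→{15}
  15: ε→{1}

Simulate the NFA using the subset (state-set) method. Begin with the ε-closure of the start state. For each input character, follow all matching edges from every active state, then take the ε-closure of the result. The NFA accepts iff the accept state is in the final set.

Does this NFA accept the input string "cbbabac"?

initial (ε-close {0}): {0,1,2,3,4,5,6,7,8,10,14}
'c' @ 1: {1,3,4,5,6,7,8,9,10,15}  [accepting]
'b' @ 2: {11,12}
'b' @ 3: {}  — state set empty
rest 'abac' ignored (set empty)
end set {} — state 1 not in

Answer: REJECT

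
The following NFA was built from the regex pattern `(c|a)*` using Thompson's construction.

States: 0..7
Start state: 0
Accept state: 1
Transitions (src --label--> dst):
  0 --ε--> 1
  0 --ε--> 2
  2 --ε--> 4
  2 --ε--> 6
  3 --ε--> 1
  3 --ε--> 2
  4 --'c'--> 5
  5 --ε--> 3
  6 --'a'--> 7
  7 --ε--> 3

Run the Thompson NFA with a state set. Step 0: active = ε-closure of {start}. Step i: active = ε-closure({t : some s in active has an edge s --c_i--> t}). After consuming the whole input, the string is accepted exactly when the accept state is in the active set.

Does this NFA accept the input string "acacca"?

Answer: ACCEPT

Steps:
start: ε-closure({0}) = {0,1,2,4,6}
'a' @ 1: {1,2,3,4,6,7}  ✓accept
'c' @ 2: {1,2,3,4,5,6}  ✓accept
'a' @ 3: {1,2,3,4,6,7}  ✓accept
'c' @ 4: {1,2,3,4,5,6}  ✓accept
'c' @ 5: {1,2,3,4,5,6}  ✓accept
'a' @ 6: {1,2,3,4,6,7}  ✓accept
final: {1,2,3,4,6,7}; accept 1 in set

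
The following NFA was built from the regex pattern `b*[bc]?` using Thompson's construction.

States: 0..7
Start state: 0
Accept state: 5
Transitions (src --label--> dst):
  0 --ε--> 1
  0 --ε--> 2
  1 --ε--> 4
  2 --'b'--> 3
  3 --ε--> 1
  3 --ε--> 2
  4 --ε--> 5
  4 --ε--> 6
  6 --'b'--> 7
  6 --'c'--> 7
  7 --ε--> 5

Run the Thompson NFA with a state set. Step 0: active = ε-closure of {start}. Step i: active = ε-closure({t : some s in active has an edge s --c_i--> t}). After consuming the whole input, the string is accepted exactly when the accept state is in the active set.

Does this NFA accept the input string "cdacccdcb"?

Answer: REJECT

Derivation:
start: ε-closure({0}) = {0,1,2,4,5,6}
'c' @ 1: {5,7}  [accepting]
'd' @ 2: {}  — no active states
rest 'acccdcb' ignored (set empty)
after full input: {}  (accept=5 not in)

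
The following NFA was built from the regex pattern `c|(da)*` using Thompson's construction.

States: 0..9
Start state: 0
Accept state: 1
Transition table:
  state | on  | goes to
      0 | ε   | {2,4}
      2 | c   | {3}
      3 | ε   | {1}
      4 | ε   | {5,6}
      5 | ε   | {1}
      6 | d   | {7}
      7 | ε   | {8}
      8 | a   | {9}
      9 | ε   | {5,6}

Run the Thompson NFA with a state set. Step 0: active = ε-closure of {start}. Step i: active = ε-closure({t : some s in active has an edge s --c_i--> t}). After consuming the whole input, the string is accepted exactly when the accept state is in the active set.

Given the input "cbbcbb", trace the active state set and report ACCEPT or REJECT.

Answer: REJECT

Derivation:
S₀ = ε-closure({0}) = {0,1,2,4,5,6}
'c' @ 1: {1,3}  ✓accept
'b' @ 2: {}  — state set empty
rest 'bcbb' ignored (set empty)
end set {} — state 1 not in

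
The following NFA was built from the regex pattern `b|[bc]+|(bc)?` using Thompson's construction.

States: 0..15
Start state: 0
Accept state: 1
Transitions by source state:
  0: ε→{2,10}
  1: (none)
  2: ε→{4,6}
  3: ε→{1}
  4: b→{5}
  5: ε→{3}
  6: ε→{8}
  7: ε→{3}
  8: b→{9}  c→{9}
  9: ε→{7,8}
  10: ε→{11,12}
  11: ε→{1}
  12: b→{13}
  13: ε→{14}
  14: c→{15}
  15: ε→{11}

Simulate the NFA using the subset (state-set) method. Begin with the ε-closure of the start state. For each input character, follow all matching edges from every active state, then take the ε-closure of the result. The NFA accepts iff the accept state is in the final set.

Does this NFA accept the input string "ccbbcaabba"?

Answer: REJECT

Steps:
start: ε-closure({0}) = {0,1,2,4,6,8,10,11,12}
'c' @ 1: {1,3,7,8,9}  (accept∈set)
'c' @ 2: {1,3,7,8,9}  (accept∈set)
'b' @ 3: {1,3,7,8,9}  (accept∈set)
'b' @ 4: {1,3,7,8,9}  (accept∈set)
'c' @ 5: {1,3,7,8,9}  (accept∈set)
'a' @ 6: {}  — state set empty
rest 'abba' ignored (set empty)
after full input: {}  (accept=1 not in)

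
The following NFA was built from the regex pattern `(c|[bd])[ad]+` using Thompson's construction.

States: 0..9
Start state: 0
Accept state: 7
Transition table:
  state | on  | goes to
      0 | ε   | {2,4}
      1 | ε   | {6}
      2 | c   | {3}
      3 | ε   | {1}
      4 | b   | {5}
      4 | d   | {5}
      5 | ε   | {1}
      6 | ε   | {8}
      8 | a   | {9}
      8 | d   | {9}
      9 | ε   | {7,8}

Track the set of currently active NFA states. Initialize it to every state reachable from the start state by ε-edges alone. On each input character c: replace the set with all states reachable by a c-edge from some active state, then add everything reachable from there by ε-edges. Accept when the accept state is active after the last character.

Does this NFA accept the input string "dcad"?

Answer: REJECT

Trace:
start: ε-closure({0}) = {0,2,4}
'd' @ 1: {1,5,6,8}
'c' @ 2: {}  — no active states
rest 'ad' ignored (set empty)
after full input: {}  (accept=7 not in)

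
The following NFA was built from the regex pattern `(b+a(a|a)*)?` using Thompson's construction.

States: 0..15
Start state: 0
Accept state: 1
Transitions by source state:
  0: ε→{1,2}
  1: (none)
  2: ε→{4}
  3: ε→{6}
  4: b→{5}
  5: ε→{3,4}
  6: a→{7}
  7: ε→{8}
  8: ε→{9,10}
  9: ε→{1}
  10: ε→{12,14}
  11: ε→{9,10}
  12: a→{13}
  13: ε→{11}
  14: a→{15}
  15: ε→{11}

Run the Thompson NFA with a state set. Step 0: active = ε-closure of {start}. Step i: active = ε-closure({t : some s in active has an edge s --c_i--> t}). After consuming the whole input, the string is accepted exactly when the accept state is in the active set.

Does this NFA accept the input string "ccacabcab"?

Answer: REJECT

Trace:
initial (ε-close {0}): {0,1,2,4}
'c' @ 1: {}  — state set empty
rest 'cacabcab' ignored (set empty)
end set {} — state 1 not in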